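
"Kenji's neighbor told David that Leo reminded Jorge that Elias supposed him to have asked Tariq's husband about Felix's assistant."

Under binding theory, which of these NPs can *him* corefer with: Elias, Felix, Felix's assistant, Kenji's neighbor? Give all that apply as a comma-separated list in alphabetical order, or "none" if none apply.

Kenji's neighbor

*him* is a pronoun; Principle B requires it to be free in its binding domain — the clause headed by 'supposed'.
— Elias: subject of the clause headed by 'supposed'; c-commands the pronoun within its binding domain — blocked (Principle B).
— Felix: possessor inside the second object DP of the clause headed by 'asked'; is c-commanded by the pronoun; coreference would bind this R-expression — blocked (Principle C).
— Felix's assistant: second object of the clause headed by 'asked'; is c-commanded by the pronoun; coreference would bind this R-expression — blocked (Principle C).
— Kenji's neighbor: subject of the matrix clause; c-commands the pronoun but lies outside its binding domain — allowed.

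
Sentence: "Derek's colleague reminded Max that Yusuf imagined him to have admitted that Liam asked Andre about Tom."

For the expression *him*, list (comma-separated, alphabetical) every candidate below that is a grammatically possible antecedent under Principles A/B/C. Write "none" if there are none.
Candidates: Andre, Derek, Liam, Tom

Derek

*him* is a pronoun; Principle B requires it to be free in its binding domain — the clause headed by 'imagined'.
— Andre: object of the clause headed by 'asked'; is c-commanded by the pronoun; coreference would bind this R-expression — blocked (Principle C).
— Derek: possessor inside the subject DP of the matrix clause; does not c-command the pronoun — Principle B does not apply; allowed.
— Liam: subject of the clause headed by 'asked'; is c-commanded by the pronoun; coreference would bind this R-expression — blocked (Principle C).
— Tom: second object of the clause headed by 'asked'; is c-commanded by the pronoun; coreference would bind this R-expression — blocked (Principle C).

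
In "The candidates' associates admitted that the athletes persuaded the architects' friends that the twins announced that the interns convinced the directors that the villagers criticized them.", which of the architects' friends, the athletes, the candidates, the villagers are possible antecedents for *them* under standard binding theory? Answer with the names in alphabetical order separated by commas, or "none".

the architects' friends, the athletes, the candidates

*them* is a pronoun; Principle B requires it to be free in its binding domain — the clause headed by 'criticized'.
— the architects' friends: object of the clause headed by 'persuaded'; c-commands the pronoun but lies outside its binding domain — allowed.
— the athletes: subject of the clause headed by 'persuaded'; c-commands the pronoun but lies outside its binding domain — allowed.
— the candidates: possessor inside the subject DP of the matrix clause; does not c-command the pronoun — Principle B does not apply; allowed.
— the villagers: subject of the clause headed by 'criticized'; c-commands the pronoun within its binding domain — blocked (Principle B).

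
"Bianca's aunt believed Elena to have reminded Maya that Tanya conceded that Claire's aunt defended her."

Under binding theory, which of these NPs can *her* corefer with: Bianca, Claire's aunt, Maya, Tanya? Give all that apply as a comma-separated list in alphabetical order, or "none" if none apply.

*her* is a pronoun; Principle B requires it to be free in its binding domain — the clause headed by 'defended'.
— Bianca: possessor inside the subject DP of the matrix clause; does not c-command the pronoun — Principle B does not apply; allowed.
— Claire's aunt: subject of the clause headed by 'defended'; c-commands the pronoun within its binding domain — blocked (Principle B).
— Maya: object of the clause headed by 'reminded'; c-commands the pronoun but lies outside its binding domain — allowed.
— Tanya: subject of the clause headed by 'conceded'; c-commands the pronoun but lies outside its binding domain — allowed.

Bianca, Maya, Tanya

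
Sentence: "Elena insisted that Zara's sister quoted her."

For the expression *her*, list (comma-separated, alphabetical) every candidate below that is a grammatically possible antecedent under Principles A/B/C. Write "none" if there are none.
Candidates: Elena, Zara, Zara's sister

Elena, Zara

*her* is a pronoun; Principle B requires it to be free in its binding domain — the clause headed by 'quoted'.
— Elena: subject of the matrix clause; c-commands the pronoun but lies outside its binding domain — allowed.
— Zara: possessor inside the subject DP of the clause headed by 'quoted'; does not c-command the pronoun — Principle B does not apply; allowed.
— Zara's sister: subject of the clause headed by 'quoted'; c-commands the pronoun within its binding domain — blocked (Principle B).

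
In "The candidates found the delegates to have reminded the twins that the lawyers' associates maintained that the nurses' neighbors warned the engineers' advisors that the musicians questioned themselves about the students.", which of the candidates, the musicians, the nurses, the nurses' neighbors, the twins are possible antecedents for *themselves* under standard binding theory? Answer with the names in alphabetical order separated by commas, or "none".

the musicians

*themselves* is a reflexive; Principle A requires it to be bound within its binding domain — the clause headed by 'questioned'.
— the candidates: subject of the matrix clause; c-commands the reflexive but lies outside its binding domain — cannot bind it (Principle A).
— the musicians: subject of the clause headed by 'questioned'; c-commands the reflexive within its binding domain — allowed (Principle A).
— the nurses: possessor inside the subject DP of the clause headed by 'warned'; does not c-command the reflexive — cannot bind it (Principle A).
— the nurses' neighbors: subject of the clause headed by 'warned'; c-commands the reflexive but lies outside its binding domain — cannot bind it (Principle A).
— the twins: object of the clause headed by 'reminded'; c-commands the reflexive but lies outside its binding domain — cannot bind it (Principle A).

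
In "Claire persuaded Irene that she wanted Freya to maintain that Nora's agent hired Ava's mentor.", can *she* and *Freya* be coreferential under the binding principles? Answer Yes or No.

*Freya* is an R-expression; Principle C requires it to be free (not bound by any c-commanding expression).
— she: subject of the clause headed by 'wanted'; the pronoun c-commands the R-expression — coreference blocked (Principle C).

No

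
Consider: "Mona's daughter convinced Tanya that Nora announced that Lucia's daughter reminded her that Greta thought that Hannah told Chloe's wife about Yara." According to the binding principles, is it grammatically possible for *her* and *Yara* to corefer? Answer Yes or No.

*her* is a pronoun; Principle B requires it to be free in its binding domain — the clause headed by 'reminded'.
— Yara: second object of the clause headed by 'told'; is c-commanded by the pronoun; coreference would bind this R-expression — blocked (Principle C).

No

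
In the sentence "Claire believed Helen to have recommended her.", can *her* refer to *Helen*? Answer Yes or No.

*her* is a pronoun; Principle B requires it to be free in its binding domain — the clause headed by 'recommended'.
— Helen: subject of the clause headed by 'recommended'; c-commands the pronoun within its binding domain — blocked (Principle B).

No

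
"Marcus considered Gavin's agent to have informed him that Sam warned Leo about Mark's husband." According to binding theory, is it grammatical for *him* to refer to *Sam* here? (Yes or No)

No

*Sam* is an R-expression; Principle C requires it to be free (not bound by any c-commanding expression).
— him: object of the clause headed by 'informed'; the pronoun c-commands the R-expression — coreference blocked (Principle C).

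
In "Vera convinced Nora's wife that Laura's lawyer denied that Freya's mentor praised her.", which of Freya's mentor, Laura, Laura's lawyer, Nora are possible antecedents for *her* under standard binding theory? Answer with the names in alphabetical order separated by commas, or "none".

Laura, Laura's lawyer, Nora

*her* is a pronoun; Principle B requires it to be free in its binding domain — the clause headed by 'praised'.
— Freya's mentor: subject of the clause headed by 'praised'; c-commands the pronoun within its binding domain — blocked (Principle B).
— Laura: possessor inside the subject DP of the clause headed by 'denied'; does not c-command the pronoun — Principle B does not apply; allowed.
— Laura's lawyer: subject of the clause headed by 'denied'; c-commands the pronoun but lies outside its binding domain — allowed.
— Nora: possessor inside the object DP of the matrix clause; does not c-command the pronoun — Principle B does not apply; allowed.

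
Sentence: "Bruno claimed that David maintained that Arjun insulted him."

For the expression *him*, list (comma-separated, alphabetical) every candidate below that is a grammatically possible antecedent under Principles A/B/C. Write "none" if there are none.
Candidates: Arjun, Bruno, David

*him* is a pronoun; Principle B requires it to be free in its binding domain — the clause headed by 'insulted'.
— Arjun: subject of the clause headed by 'insulted'; c-commands the pronoun within its binding domain — blocked (Principle B).
— Bruno: subject of the matrix clause; c-commands the pronoun but lies outside its binding domain — allowed.
— David: subject of the clause headed by 'maintained'; c-commands the pronoun but lies outside its binding domain — allowed.

Bruno, David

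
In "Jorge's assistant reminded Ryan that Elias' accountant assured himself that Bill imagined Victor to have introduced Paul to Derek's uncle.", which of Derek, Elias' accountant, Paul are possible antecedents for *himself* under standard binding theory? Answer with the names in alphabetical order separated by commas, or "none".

*himself* is a reflexive; Principle A requires it to be bound within its binding domain — the clause headed by 'assured'.
— Derek: possessor inside the second object DP of the clause headed by 'introduced'; does not c-command the reflexive — cannot bind it (Principle A).
— Elias' accountant: subject of the clause headed by 'assured'; c-commands the reflexive within its binding domain — allowed (Principle A).
— Paul: object of the clause headed by 'introduced'; does not c-command the reflexive — cannot bind it (Principle A).

Elias' accountant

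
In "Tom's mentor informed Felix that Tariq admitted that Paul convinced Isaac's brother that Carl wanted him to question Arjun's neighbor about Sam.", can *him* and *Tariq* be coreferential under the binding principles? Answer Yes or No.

Yes

*Tariq* is an R-expression; Principle C requires it to be free (not bound by any c-commanding expression).
— him: subject of the clause headed by 'question'; the pronoun does not c-command the R-expression — coreference allowed.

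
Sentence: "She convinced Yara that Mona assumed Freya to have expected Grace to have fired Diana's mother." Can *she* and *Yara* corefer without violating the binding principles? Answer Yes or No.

No

*Yara* is an R-expression; Principle C requires it to be free (not bound by any c-commanding expression).
— she: subject of the matrix clause; the pronoun c-commands the R-expression — coreference blocked (Principle C).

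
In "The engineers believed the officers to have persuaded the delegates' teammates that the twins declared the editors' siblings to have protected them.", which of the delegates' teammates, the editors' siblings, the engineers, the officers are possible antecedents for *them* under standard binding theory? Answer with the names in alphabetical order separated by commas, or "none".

the delegates' teammates, the engineers, the officers

*them* is a pronoun; Principle B requires it to be free in its binding domain — the clause headed by 'protected'.
— the delegates' teammates: object of the clause headed by 'persuaded'; c-commands the pronoun but lies outside its binding domain — allowed.
— the editors' siblings: subject of the clause headed by 'protected'; c-commands the pronoun within its binding domain — blocked (Principle B).
— the engineers: subject of the matrix clause; c-commands the pronoun but lies outside its binding domain — allowed.
— the officers: subject of the clause headed by 'persuaded'; c-commands the pronoun but lies outside its binding domain — allowed.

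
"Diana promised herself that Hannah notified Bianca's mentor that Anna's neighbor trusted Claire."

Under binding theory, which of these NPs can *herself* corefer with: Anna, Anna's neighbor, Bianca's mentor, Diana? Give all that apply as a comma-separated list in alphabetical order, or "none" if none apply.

*herself* is a reflexive; Principle A requires it to be bound within its binding domain — the matrix clause.
— Anna: possessor inside the subject DP of the clause headed by 'trusted'; does not c-command the reflexive — cannot bind it (Principle A).
— Anna's neighbor: subject of the clause headed by 'trusted'; does not c-command the reflexive — cannot bind it (Principle A).
— Bianca's mentor: object of the clause headed by 'notified'; does not c-command the reflexive — cannot bind it (Principle A).
— Diana: subject of the matrix clause; c-commands the reflexive within its binding domain — allowed (Principle A).

Diana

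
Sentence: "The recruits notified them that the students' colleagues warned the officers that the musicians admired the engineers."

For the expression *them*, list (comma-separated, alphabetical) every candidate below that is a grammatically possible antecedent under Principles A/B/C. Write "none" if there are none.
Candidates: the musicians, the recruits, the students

*them* is a pronoun; Principle B requires it to be free in its binding domain — the matrix clause.
— the musicians: subject of the clause headed by 'admired'; is c-commanded by the pronoun; coreference would bind this R-expression — blocked (Principle C).
— the recruits: subject of the matrix clause; c-commands the pronoun within its binding domain — blocked (Principle B).
— the students: possessor inside the subject DP of the clause headed by 'warned'; is c-commanded by the pronoun; coreference would bind this R-expression — blocked (Principle C).

none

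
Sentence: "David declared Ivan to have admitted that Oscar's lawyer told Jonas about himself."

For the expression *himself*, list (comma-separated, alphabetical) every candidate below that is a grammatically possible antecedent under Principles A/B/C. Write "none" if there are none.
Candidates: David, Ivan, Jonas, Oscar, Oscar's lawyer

*himself* is a reflexive; Principle A requires it to be bound within its binding domain — the clause headed by 'told'.
— David: subject of the matrix clause; c-commands the reflexive but lies outside its binding domain — cannot bind it (Principle A).
— Ivan: subject of the clause headed by 'admitted'; c-commands the reflexive but lies outside its binding domain — cannot bind it (Principle A).
— Jonas: object of the clause headed by 'told'; c-commands the reflexive within its binding domain — allowed (Principle A).
— Oscar: possessor inside the subject DP of the clause headed by 'told'; does not c-command the reflexive — cannot bind it (Principle A).
— Oscar's lawyer: subject of the clause headed by 'told'; c-commands the reflexive within its binding domain — allowed (Principle A).

Jonas, Oscar's lawyer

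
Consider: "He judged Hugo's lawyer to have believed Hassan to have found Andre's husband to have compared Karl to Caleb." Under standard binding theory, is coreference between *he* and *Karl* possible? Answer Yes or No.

*Karl* is an R-expression; Principle C requires it to be free (not bound by any c-commanding expression).
— he: subject of the matrix clause; the pronoun c-commands the R-expression — coreference blocked (Principle C).

No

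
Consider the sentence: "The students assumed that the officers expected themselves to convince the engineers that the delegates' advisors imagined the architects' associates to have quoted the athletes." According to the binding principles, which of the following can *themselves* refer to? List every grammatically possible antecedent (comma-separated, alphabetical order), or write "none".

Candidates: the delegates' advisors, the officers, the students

*themselves* is a reflexive; Principle A requires it to be bound within its binding domain — the clause headed by 'expected'.
— the delegates' advisors: subject of the clause headed by 'imagined'; does not c-command the reflexive — cannot bind it (Principle A).
— the officers: subject of the clause headed by 'expected'; c-commands the reflexive within its binding domain — allowed (Principle A).
— the students: subject of the matrix clause; c-commands the reflexive but lies outside its binding domain — cannot bind it (Principle A).

the officers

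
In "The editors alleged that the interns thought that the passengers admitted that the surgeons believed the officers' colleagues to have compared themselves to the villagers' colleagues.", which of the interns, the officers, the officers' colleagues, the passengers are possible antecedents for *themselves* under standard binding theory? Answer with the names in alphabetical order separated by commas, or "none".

*themselves* is a reflexive; Principle A requires it to be bound within its binding domain — the clause headed by 'compared'.
— the interns: subject of the clause headed by 'thought'; c-commands the reflexive but lies outside its binding domain — cannot bind it (Principle A).
— the officers: possessor inside the subject DP of the clause headed by 'compared'; does not c-command the reflexive — cannot bind it (Principle A).
— the officers' colleagues: subject of the clause headed by 'compared'; c-commands the reflexive within its binding domain — allowed (Principle A).
— the passengers: subject of the clause headed by 'admitted'; c-commands the reflexive but lies outside its binding domain — cannot bind it (Principle A).

the officers' colleagues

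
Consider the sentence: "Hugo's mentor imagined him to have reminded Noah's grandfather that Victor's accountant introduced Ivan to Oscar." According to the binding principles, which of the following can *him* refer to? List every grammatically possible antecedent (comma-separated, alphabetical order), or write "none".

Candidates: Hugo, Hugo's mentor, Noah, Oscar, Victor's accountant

Hugo

*him* is a pronoun; Principle B requires it to be free in its binding domain — the matrix clause.
— Hugo: possessor inside the subject DP of the matrix clause; does not c-command the pronoun — Principle B does not apply; allowed.
— Hugo's mentor: subject of the matrix clause; c-commands the pronoun within its binding domain — blocked (Principle B).
— Noah: possessor inside the object DP of the clause headed by 'reminded'; is c-commanded by the pronoun; coreference would bind this R-expression — blocked (Principle C).
— Oscar: second object of the clause headed by 'introduced'; is c-commanded by the pronoun; coreference would bind this R-expression — blocked (Principle C).
— Victor's accountant: subject of the clause headed by 'introduced'; is c-commanded by the pronoun; coreference would bind this R-expression — blocked (Principle C).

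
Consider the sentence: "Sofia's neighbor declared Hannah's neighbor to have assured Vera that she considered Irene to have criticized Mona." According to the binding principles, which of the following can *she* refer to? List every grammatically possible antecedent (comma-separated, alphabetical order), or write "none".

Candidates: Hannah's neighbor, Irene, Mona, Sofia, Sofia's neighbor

*she* is a pronoun; Principle B requires it to be free in its binding domain — the clause headed by 'considered'.
— Hannah's neighbor: subject of the clause headed by 'assured'; c-commands the pronoun but lies outside its binding domain — allowed.
— Irene: subject of the clause headed by 'criticized'; is c-commanded by the pronoun; coreference would bind this R-expression — blocked (Principle C).
— Mona: object of the clause headed by 'criticized'; is c-commanded by the pronoun; coreference would bind this R-expression — blocked (Principle C).
— Sofia: possessor inside the subject DP of the matrix clause; does not c-command the pronoun — Principle B does not apply; allowed.
— Sofia's neighbor: subject of the matrix clause; c-commands the pronoun but lies outside its binding domain — allowed.

Hannah's neighbor, Sofia, Sofia's neighbor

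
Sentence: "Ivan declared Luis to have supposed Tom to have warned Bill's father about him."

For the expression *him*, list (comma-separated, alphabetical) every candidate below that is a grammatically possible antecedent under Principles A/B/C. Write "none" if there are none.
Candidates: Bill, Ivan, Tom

Bill, Ivan

*him* is a pronoun; Principle B requires it to be free in its binding domain — the clause headed by 'warned'.
— Bill: possessor inside the object DP of the clause headed by 'warned'; does not c-command the pronoun — Principle B does not apply; allowed.
— Ivan: subject of the matrix clause; c-commands the pronoun but lies outside its binding domain — allowed.
— Tom: subject of the clause headed by 'warned'; c-commands the pronoun within its binding domain — blocked (Principle B).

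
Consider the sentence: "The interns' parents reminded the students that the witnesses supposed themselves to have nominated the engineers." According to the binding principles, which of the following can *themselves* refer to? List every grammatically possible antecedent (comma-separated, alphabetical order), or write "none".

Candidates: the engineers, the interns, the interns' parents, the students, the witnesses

the witnesses

*themselves* is a reflexive; Principle A requires it to be bound within its binding domain — the clause headed by 'supposed'.
— the engineers: object of the clause headed by 'nominated'; does not c-command the reflexive — cannot bind it (Principle A).
— the interns: possessor inside the subject DP of the matrix clause; does not c-command the reflexive — cannot bind it (Principle A).
— the interns' parents: subject of the matrix clause; c-commands the reflexive but lies outside its binding domain — cannot bind it (Principle A).
— the students: object of the matrix clause; c-commands the reflexive but lies outside its binding domain — cannot bind it (Principle A).
— the witnesses: subject of the clause headed by 'supposed'; c-commands the reflexive within its binding domain — allowed (Principle A).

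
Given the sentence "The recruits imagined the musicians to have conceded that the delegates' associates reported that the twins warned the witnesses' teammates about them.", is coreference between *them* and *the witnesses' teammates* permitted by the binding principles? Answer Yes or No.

*them* is a pronoun; Principle B requires it to be free in its binding domain — the clause headed by 'warned'.
— the witnesses' teammates: object of the clause headed by 'warned'; c-commands the pronoun within its binding domain — blocked (Principle B).

No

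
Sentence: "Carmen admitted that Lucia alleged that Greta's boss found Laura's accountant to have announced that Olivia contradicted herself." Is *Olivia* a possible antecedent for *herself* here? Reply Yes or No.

*herself* is a reflexive; Principle A requires it to be bound within its binding domain — the clause headed by 'contradicted'.
— Olivia: subject of the clause headed by 'contradicted'; c-commands the reflexive within its binding domain — allowed (Principle A).

Yes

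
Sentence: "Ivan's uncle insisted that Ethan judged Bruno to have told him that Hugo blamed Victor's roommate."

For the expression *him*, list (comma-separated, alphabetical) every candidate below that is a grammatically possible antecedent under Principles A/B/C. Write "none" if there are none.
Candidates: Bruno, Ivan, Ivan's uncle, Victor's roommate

*him* is a pronoun; Principle B requires it to be free in its binding domain — the clause headed by 'told'.
— Bruno: subject of the clause headed by 'told'; c-commands the pronoun within its binding domain — blocked (Principle B).
— Ivan: possessor inside the subject DP of the matrix clause; does not c-command the pronoun — Principle B does not apply; allowed.
— Ivan's uncle: subject of the matrix clause; c-commands the pronoun but lies outside its binding domain — allowed.
— Victor's roommate: object of the clause headed by 'blamed'; is c-commanded by the pronoun; coreference would bind this R-expression — blocked (Principle C).

Ivan, Ivan's uncle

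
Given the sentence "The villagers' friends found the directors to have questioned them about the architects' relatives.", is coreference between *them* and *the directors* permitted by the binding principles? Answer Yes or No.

No

*them* is a pronoun; Principle B requires it to be free in its binding domain — the clause headed by 'questioned'.
— the directors: subject of the clause headed by 'questioned'; c-commands the pronoun within its binding domain — blocked (Principle B).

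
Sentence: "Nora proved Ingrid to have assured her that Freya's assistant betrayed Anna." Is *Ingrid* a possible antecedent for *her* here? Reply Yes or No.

No

*her* is a pronoun; Principle B requires it to be free in its binding domain — the clause headed by 'assured'.
— Ingrid: subject of the clause headed by 'assured'; c-commands the pronoun within its binding domain — blocked (Principle B).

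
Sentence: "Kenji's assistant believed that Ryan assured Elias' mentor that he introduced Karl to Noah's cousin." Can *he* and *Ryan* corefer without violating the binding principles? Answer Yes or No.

*Ryan* is an R-expression; Principle C requires it to be free (not bound by any c-commanding expression).
— he: subject of the clause headed by 'introduced'; the pronoun does not c-command the R-expression — coreference allowed.

Yes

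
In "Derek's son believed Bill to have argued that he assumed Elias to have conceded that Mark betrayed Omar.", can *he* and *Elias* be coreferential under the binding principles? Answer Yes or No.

No

*Elias* is an R-expression; Principle C requires it to be free (not bound by any c-commanding expression).
— he: subject of the clause headed by 'assumed'; the pronoun c-commands the R-expression — coreference blocked (Principle C).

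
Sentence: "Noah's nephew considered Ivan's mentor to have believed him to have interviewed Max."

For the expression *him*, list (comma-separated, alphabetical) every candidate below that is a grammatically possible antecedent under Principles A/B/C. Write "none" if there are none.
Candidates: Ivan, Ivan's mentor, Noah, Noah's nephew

Ivan, Noah, Noah's nephew

*him* is a pronoun; Principle B requires it to be free in its binding domain — the clause headed by 'believed'.
— Ivan: possessor inside the subject DP of the clause headed by 'believed'; does not c-command the pronoun — Principle B does not apply; allowed.
— Ivan's mentor: subject of the clause headed by 'believed'; c-commands the pronoun within its binding domain — blocked (Principle B).
— Noah: possessor inside the subject DP of the matrix clause; does not c-command the pronoun — Principle B does not apply; allowed.
— Noah's nephew: subject of the matrix clause; c-commands the pronoun but lies outside its binding domain — allowed.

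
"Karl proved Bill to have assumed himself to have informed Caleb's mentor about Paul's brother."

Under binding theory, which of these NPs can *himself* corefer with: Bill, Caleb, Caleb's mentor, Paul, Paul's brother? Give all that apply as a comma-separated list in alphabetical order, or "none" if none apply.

Bill

*himself* is a reflexive; Principle A requires it to be bound within its binding domain — the clause headed by 'assumed'.
— Bill: subject of the clause headed by 'assumed'; c-commands the reflexive within its binding domain — allowed (Principle A).
— Caleb: possessor inside the object DP of the clause headed by 'informed'; does not c-command the reflexive — cannot bind it (Principle A).
— Caleb's mentor: object of the clause headed by 'informed'; does not c-command the reflexive — cannot bind it (Principle A).
— Paul: possessor inside the second object DP of the clause headed by 'informed'; does not c-command the reflexive — cannot bind it (Principle A).
— Paul's brother: second object of the clause headed by 'informed'; does not c-command the reflexive — cannot bind it (Principle A).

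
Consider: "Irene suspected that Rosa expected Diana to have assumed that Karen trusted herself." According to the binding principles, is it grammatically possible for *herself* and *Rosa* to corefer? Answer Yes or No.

*herself* is a reflexive; Principle A requires it to be bound within its binding domain — the clause headed by 'trusted'.
— Rosa: subject of the clause headed by 'expected'; c-commands the reflexive but lies outside its binding domain — cannot bind it (Principle A).

No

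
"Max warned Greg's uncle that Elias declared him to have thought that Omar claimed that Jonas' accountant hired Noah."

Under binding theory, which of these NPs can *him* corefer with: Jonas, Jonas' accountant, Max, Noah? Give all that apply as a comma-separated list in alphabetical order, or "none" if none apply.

*him* is a pronoun; Principle B requires it to be free in its binding domain — the clause headed by 'declared'.
— Jonas: possessor inside the subject DP of the clause headed by 'hired'; is c-commanded by the pronoun; coreference would bind this R-expression — blocked (Principle C).
— Jonas' accountant: subject of the clause headed by 'hired'; is c-commanded by the pronoun; coreference would bind this R-expression — blocked (Principle C).
— Max: subject of the matrix clause; c-commands the pronoun but lies outside its binding domain — allowed.
— Noah: object of the clause headed by 'hired'; is c-commanded by the pronoun; coreference would bind this R-expression — blocked (Principle C).

Max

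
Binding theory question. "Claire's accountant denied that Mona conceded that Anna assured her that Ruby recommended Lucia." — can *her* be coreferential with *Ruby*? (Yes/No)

*her* is a pronoun; Principle B requires it to be free in its binding domain — the clause headed by 'assured'.
— Ruby: subject of the clause headed by 'recommended'; is c-commanded by the pronoun; coreference would bind this R-expression — blocked (Principle C).

No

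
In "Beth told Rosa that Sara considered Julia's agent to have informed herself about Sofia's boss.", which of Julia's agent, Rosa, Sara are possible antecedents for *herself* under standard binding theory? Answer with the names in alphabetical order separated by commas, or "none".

Julia's agent

*herself* is a reflexive; Principle A requires it to be bound within its binding domain — the clause headed by 'informed'.
— Julia's agent: subject of the clause headed by 'informed'; c-commands the reflexive within its binding domain — allowed (Principle A).
— Rosa: object of the matrix clause; c-commands the reflexive but lies outside its binding domain — cannot bind it (Principle A).
— Sara: subject of the clause headed by 'considered'; c-commands the reflexive but lies outside its binding domain — cannot bind it (Principle A).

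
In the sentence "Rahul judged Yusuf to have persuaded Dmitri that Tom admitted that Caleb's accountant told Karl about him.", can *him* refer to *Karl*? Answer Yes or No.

*him* is a pronoun; Principle B requires it to be free in its binding domain — the clause headed by 'told'.
— Karl: object of the clause headed by 'told'; c-commands the pronoun within its binding domain — blocked (Principle B).

No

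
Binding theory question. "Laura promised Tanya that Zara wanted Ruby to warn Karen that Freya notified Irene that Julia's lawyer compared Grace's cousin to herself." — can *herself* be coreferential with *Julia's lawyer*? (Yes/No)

Yes

*herself* is a reflexive; Principle A requires it to be bound within its binding domain — the clause headed by 'compared'.
— Julia's lawyer: subject of the clause headed by 'compared'; c-commands the reflexive within its binding domain — allowed (Principle A).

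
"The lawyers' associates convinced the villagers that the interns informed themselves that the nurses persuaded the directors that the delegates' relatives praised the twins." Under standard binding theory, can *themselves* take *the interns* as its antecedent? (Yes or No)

*themselves* is a reflexive; Principle A requires it to be bound within its binding domain — the clause headed by 'informed'.
— the interns: subject of the clause headed by 'informed'; c-commands the reflexive within its binding domain — allowed (Principle A).

Yes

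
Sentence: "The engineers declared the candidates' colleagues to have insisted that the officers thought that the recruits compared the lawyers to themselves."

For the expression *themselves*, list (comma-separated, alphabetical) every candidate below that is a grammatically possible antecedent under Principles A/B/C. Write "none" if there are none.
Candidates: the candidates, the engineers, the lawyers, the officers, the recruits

*themselves* is a reflexive; Principle A requires it to be bound within its binding domain — the clause headed by 'compared'.
— the candidates: possessor inside the subject DP of the clause headed by 'insisted'; does not c-command the reflexive — cannot bind it (Principle A).
— the engineers: subject of the matrix clause; c-commands the reflexive but lies outside its binding domain — cannot bind it (Principle A).
— the lawyers: object of the clause headed by 'compared'; c-commands the reflexive within its binding domain — allowed (Principle A).
— the officers: subject of the clause headed by 'thought'; c-commands the reflexive but lies outside its binding domain — cannot bind it (Principle A).
— the recruits: subject of the clause headed by 'compared'; c-commands the reflexive within its binding domain — allowed (Principle A).

the lawyers, the recruits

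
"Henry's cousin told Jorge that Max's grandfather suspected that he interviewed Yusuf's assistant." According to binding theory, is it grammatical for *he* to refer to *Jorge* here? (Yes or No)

Yes

*Jorge* is an R-expression; Principle C requires it to be free (not bound by any c-commanding expression).
— he: subject of the clause headed by 'interviewed'; the pronoun does not c-command the R-expression — coreference allowed.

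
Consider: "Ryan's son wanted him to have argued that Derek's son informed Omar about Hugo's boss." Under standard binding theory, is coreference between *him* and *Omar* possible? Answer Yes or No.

*Omar* is an R-expression; Principle C requires it to be free (not bound by any c-commanding expression).
— him: subject of the clause headed by 'argued'; the pronoun c-commands the R-expression — coreference blocked (Principle C).

No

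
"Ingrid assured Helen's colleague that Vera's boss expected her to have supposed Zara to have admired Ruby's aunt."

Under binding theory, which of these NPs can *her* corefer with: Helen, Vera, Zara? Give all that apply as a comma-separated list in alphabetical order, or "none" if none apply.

*her* is a pronoun; Principle B requires it to be free in its binding domain — the clause headed by 'expected'.
— Helen: possessor inside the object DP of the matrix clause; does not c-command the pronoun — Principle B does not apply; allowed.
— Vera: possessor inside the subject DP of the clause headed by 'expected'; does not c-command the pronoun — Principle B does not apply; allowed.
— Zara: subject of the clause headed by 'admired'; is c-commanded by the pronoun; coreference would bind this R-expression — blocked (Principle C).

Helen, Vera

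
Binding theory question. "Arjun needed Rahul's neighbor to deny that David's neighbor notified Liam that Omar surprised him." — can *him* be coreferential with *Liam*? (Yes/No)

Yes

*him* is a pronoun; Principle B requires it to be free in its binding domain — the clause headed by 'surprised'.
— Liam: object of the clause headed by 'notified'; c-commands the pronoun but lies outside its binding domain — allowed.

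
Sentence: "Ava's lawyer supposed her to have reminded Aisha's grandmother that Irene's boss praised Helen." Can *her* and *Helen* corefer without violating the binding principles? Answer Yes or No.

*Helen* is an R-expression; Principle C requires it to be free (not bound by any c-commanding expression).
— her: subject of the clause headed by 'reminded'; the pronoun c-commands the R-expression — coreference blocked (Principle C).

No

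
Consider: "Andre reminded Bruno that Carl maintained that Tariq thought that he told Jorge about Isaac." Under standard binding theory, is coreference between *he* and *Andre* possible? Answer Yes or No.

*Andre* is an R-expression; Principle C requires it to be free (not bound by any c-commanding expression).
— he: subject of the clause headed by 'told'; the pronoun does not c-command the R-expression — coreference allowed.

Yes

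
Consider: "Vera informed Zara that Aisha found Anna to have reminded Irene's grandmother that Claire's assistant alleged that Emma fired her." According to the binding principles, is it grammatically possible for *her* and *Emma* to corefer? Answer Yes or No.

No

*her* is a pronoun; Principle B requires it to be free in its binding domain — the clause headed by 'fired'.
— Emma: subject of the clause headed by 'fired'; c-commands the pronoun within its binding domain — blocked (Principle B).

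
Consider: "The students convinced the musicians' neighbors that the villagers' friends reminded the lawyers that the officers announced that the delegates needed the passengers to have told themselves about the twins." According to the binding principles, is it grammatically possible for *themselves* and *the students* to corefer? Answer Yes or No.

No

*themselves* is a reflexive; Principle A requires it to be bound within its binding domain — the clause headed by 'told'.
— the students: subject of the matrix clause; c-commands the reflexive but lies outside its binding domain — cannot bind it (Principle A).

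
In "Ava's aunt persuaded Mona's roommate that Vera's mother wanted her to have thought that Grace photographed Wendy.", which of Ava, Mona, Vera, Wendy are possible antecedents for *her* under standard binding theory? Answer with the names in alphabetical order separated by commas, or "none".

*her* is a pronoun; Principle B requires it to be free in its binding domain — the clause headed by 'wanted'.
— Ava: possessor inside the subject DP of the matrix clause; does not c-command the pronoun — Principle B does not apply; allowed.
— Mona: possessor inside the object DP of the matrix clause; does not c-command the pronoun — Principle B does not apply; allowed.
— Vera: possessor inside the subject DP of the clause headed by 'wanted'; does not c-command the pronoun — Principle B does not apply; allowed.
— Wendy: object of the clause headed by 'photographed'; is c-commanded by the pronoun; coreference would bind this R-expression — blocked (Principle C).

Ava, Mona, Vera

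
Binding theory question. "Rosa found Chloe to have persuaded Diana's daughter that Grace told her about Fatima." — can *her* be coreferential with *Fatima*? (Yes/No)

No

*her* is a pronoun; Principle B requires it to be free in its binding domain — the clause headed by 'told'.
— Fatima: second object of the clause headed by 'told'; is c-commanded by the pronoun; coreference would bind this R-expression — blocked (Principle C).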